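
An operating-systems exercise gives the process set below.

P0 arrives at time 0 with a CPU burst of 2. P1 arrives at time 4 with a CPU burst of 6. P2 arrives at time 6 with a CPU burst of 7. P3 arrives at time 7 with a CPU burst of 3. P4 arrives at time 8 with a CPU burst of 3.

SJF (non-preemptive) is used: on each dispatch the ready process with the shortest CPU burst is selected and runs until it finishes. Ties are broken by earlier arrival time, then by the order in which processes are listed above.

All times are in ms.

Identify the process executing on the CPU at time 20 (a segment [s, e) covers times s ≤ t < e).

Schedule: | P0 0-2 | idle 2-4 | P1 4-10 | P3 10-13 | P4 13-16 | P2 16-23 |
Completion: P0=2  P1=10  P2=23  P3=13  P4=16
Turnaround (C−A): P0=2  P1=6  P2=17  P3=6  P4=8

P2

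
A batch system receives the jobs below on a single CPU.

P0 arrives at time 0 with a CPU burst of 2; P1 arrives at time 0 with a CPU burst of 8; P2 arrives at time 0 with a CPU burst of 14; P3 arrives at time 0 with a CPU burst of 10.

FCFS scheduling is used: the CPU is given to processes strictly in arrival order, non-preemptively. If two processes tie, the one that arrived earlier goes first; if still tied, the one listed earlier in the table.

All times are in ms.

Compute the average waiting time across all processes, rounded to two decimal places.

9.00

Timeline: | P0 0-2 | P1 2-10 | P2 10-24 | P3 24-34 |
Completion: P0=2  P1=10  P2=24  P3=34
Waiting times: P0=0, P1=2, P2=10, P3=24
Average waiting = (0+2+10+24) / 4 = 36/4 = 9.00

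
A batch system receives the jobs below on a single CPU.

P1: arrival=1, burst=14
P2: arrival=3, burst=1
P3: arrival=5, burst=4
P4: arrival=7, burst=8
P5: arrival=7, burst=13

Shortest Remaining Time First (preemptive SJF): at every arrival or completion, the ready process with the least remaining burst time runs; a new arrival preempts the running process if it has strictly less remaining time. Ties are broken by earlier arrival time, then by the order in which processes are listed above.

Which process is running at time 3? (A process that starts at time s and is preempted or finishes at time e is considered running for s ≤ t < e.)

P2

Schedule: | idle 0-1 | P1 1-3 | P2 3-4 | P1 4-5 | P3 5-9 | P4 9-17 | P1 17-28 | P5 28-41 |
Completion: P1=28  P2=4  P3=9  P4=17  P5=41
Turnaround (C−A): P1=27  P2=1  P3=4  P4=10  P5=34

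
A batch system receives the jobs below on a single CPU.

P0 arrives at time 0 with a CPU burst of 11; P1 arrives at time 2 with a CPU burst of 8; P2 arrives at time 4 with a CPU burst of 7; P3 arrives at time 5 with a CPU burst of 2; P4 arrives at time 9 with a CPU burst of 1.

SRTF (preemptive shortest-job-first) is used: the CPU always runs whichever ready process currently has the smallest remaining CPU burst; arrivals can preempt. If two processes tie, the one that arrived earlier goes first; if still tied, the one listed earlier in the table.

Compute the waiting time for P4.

0

Schedule: | P0 0-2 | P1 2-5 | P3 5-7 | P1 7-9 | P4 9-10 | P1 10-13 | P2 13-20 | P0 20-29 |
Completion: P0=29  P1=13  P2=20  P3=7  P4=10
Waiting(P4) = turnaround − burst = 1 − 1 = 0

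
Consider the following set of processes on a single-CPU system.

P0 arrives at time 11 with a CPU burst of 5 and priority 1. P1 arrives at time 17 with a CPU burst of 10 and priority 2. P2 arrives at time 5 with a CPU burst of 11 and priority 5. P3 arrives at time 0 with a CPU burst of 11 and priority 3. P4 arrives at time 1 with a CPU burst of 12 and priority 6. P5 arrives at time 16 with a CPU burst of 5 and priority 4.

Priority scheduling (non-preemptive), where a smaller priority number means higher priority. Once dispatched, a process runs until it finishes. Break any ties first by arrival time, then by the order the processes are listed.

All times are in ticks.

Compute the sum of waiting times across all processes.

Schedule: | P3 0-11 | P0 11-16 | P5 16-21 | P1 21-31 | P2 31-42 | P4 42-54 |
Completion: P0=16  P1=31  P2=42  P3=11  P4=54  P5=21
Waiting = turnaround − burst: P0=0, P1=4, P2=26, P3=0, P4=41, P5=0
Total waiting = 0 + 4 + 26 + 0 + 41 + 0 = 71

71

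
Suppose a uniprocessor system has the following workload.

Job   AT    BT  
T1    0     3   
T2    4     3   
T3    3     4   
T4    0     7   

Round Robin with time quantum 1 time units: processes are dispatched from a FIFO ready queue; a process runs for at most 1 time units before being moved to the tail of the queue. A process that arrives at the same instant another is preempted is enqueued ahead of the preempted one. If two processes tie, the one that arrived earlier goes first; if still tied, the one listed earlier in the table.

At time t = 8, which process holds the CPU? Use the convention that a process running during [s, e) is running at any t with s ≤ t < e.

Timeline: | T1 0-1 | T4 1-2 | T1 2-3 | T4 3-4 | T3 4-5 | T1 5-6 | T2 6-7 | T4 7-8 | T3 8-9 | T2 9-10 | T4 10-11 | T3 11-12 | T2 12-13 | T4 13-14 | T3 14-15 | T4 15-17 |
Completion: T1=6  T2=13  T3=15  T4=17
Turnaround (C−A): T1=6  T2=9  T3=12  T4=17

T3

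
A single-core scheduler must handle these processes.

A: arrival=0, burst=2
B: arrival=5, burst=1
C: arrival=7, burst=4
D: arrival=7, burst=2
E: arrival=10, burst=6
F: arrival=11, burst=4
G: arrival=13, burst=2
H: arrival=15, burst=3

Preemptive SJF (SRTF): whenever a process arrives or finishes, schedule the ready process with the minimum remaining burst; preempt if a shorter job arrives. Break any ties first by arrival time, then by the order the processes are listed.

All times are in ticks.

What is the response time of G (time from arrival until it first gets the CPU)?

0

Timeline: | A 0-2 | idle 2-5 | B 5-6 | idle 6-7 | D 7-9 | C 9-13 | G 13-15 | H 15-18 | F 18-22 | E 22-28 |
Completion: A=2  B=6  C=13  D=9  E=28  F=22  G=15  H=18
Turnaround (C−A): A=2  B=1  C=6  D=2  E=18  F=11  G=2  H=3
Response(G) = first start − arrival = 13 − 13 = 0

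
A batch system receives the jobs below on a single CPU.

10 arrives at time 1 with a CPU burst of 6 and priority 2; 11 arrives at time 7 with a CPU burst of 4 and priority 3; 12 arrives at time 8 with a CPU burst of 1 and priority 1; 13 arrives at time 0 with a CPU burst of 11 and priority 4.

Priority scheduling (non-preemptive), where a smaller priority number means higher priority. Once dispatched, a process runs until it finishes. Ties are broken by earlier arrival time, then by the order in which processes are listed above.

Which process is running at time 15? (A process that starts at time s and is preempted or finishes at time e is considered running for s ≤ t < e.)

Timeline: | 13 0-11 | 12 11-12 | 10 12-18 | 11 18-22 |
Completion: 10=18  11=22  12=12  13=11
Turnaround (C−A): 10=17  11=15  12=4  13=11

10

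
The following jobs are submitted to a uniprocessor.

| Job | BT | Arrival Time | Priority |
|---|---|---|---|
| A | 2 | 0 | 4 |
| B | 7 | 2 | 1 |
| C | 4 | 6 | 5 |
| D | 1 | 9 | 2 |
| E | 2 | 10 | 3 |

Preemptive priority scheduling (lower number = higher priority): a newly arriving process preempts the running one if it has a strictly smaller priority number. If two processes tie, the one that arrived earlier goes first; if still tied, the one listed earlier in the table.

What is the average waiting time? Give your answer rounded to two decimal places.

1.20

Timeline: | A 0-2 | B 2-9 | D 9-10 | E 10-12 | C 12-16 |
Completion: A=2  B=9  C=16  D=10  E=12
Turnaround (C−A): A=2  B=7  C=10  D=1  E=2
Waiting times: A=0, B=0, C=6, D=0, E=0
Average waiting = (0+0+6+0+0) / 5 = 6/5 = 1.20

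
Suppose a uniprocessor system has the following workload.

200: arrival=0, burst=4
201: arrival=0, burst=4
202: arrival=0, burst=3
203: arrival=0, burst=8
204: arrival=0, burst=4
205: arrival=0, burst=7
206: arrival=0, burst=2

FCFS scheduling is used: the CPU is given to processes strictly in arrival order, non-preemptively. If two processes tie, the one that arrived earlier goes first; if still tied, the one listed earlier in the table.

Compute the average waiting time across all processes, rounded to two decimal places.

Schedule: | 200 0-4 | 201 4-8 | 202 8-11 | 203 11-19 | 204 19-23 | 205 23-30 | 206 30-32 |
Completion: 200=4  201=8  202=11  203=19  204=23  205=30  206=32
Waiting times: 200=0, 201=4, 202=8, 203=11, 204=19, 205=23, 206=30
Average waiting = (0+4+8+11+19+23+30) / 7 = 95/7 = 13.57

13.57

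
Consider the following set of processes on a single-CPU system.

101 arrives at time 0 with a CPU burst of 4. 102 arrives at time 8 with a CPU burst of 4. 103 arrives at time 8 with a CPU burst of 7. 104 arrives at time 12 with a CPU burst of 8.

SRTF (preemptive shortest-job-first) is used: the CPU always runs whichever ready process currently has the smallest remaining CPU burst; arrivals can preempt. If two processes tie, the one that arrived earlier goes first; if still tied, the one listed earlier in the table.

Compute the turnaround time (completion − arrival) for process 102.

4

Gantt: | 101 0-4 | idle 4-8 | 102 8-12 | 103 12-19 | 104 19-27 |
Completion: 101=4  102=12  103=19  104=27
Turnaround (C−A): 101=4  102=4  103=11  104=15
Turnaround(102) = completion − arrival = 12 − 8 = 4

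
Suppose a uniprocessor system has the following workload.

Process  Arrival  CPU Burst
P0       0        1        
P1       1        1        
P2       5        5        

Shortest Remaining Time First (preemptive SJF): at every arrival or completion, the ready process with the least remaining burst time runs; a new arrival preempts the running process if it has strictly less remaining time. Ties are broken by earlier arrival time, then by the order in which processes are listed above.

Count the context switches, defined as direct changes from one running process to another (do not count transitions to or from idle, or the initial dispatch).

Gantt: | P0 0-1 | P1 1-2 | idle 2-5 | P2 5-10 |
Completion: P0=1  P1=2  P2=10
Turnaround (C−A): P0=1  P1=1  P2=5

1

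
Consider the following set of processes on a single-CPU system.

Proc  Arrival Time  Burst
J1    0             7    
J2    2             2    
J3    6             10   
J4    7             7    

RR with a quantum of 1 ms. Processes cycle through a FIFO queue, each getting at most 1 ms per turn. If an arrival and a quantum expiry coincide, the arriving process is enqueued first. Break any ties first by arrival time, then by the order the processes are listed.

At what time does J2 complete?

Timeline: | J1 0-2 | J2 2-3 | J1 3-4 | J2 4-5 | J1 5-6 | J3 6-7 | J1 7-8 | J4 8-9 | J3 9-10 | J1 10-11 | J4 11-12 | J3 12-13 | J1 13-14 | J4 14-15 | J3 15-16 | J4 16-17 | J3 17-18 | J4 18-19 | J3 19-20 | J4 20-21 | J3 21-22 | J4 22-23 | J3 23-26 |
Completion: J1=14  J2=5  J3=26  J4=23

5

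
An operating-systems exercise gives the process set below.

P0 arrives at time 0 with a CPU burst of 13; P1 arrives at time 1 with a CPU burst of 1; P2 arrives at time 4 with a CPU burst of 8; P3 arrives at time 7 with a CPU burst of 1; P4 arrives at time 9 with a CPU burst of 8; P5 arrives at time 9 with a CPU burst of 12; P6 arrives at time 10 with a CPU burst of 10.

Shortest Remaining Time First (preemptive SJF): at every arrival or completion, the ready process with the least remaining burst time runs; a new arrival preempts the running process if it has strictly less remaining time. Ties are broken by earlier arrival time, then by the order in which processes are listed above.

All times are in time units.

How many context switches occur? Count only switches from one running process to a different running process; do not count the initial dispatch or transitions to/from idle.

9

Schedule: | P0 0-1 | P1 1-2 | P0 2-4 | P2 4-7 | P3 7-8 | P2 8-13 | P4 13-21 | P0 21-31 | P6 31-41 | P5 41-53 |
Completion: P0=31  P1=2  P2=13  P3=8  P4=21  P5=53  P6=41
Turnaround (C−A): P0=31  P1=1  P2=9  P3=1  P4=12  P5=44  P6=31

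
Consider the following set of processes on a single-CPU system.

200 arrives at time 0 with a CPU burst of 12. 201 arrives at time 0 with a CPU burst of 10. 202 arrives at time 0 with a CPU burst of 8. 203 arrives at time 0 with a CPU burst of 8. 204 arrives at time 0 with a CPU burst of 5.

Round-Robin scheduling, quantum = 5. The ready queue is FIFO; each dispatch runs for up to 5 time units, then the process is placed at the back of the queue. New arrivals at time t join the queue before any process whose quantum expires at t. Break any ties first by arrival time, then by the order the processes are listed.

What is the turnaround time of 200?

43

Schedule: | 200 0-5 | 201 5-10 | 202 10-15 | 203 15-20 | 204 20-25 | 200 25-30 | 201 30-35 | 202 35-38 | 203 38-41 | 200 41-43 |
Completion: 200=43  201=35  202=38  203=41  204=25
Turnaround (C−A): 200=43  201=35  202=38  203=41  204=25
Turnaround(200) = completion − arrival = 43 − 0 = 43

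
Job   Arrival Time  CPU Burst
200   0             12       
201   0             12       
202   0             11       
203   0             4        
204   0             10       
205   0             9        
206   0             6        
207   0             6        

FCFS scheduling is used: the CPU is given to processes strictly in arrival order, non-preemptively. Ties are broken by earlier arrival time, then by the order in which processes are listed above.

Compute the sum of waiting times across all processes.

Schedule: | 200 0-12 | 201 12-24 | 202 24-35 | 203 35-39 | 204 39-49 | 205 49-58 | 206 58-64 | 207 64-70 |
Completion: 200=12  201=24  202=35  203=39  204=49  205=58  206=64  207=70
Waiting = turnaround − burst: 200=0, 201=12, 202=24, 203=35, 204=39, 205=49, 206=58, 207=64
Total waiting = 0 + 12 + 24 + 35 + 39 + 49 + 58 + 64 = 281

281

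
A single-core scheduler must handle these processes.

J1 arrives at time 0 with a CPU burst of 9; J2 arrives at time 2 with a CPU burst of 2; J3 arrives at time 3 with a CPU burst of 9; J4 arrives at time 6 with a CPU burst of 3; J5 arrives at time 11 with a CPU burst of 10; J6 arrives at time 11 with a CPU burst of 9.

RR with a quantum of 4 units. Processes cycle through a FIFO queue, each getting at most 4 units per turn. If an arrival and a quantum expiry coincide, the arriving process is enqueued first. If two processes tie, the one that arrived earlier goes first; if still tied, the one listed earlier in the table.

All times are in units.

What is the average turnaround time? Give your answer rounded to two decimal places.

Timeline: | J1 0-4 | J2 4-6 | J3 6-10 | J1 10-14 | J4 14-17 | J3 17-21 | J5 21-25 | J6 25-29 | J1 29-30 | J3 30-31 | J5 31-35 | J6 35-39 | J5 39-41 | J6 41-42 |
Completion: J1=30  J2=6  J3=31  J4=17  J5=41  J6=42
Turnaround (C−A): J1=30  J2=4  J3=28  J4=11  J5=30  J6=31
Turnaround times: J1=30, J2=4, J3=28, J4=11, J5=30, J6=31
Average turnaround = (30+4+28+11+30+31) / 6 = 134/6 = 22.33

22.33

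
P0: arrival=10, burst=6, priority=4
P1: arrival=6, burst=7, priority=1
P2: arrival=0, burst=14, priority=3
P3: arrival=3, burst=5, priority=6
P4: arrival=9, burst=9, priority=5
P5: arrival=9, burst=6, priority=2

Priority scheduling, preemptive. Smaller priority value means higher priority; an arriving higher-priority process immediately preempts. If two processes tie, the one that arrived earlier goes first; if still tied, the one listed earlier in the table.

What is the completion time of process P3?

47

Schedule: | P2 0-6 | P1 6-13 | P5 13-19 | P2 19-27 | P0 27-33 | P4 33-42 | P3 42-47 |
Completion: P0=33  P1=13  P2=27  P3=47  P4=42  P5=19
Turnaround (C−A): P0=23  P1=7  P2=27  P3=44  P4=33  P5=10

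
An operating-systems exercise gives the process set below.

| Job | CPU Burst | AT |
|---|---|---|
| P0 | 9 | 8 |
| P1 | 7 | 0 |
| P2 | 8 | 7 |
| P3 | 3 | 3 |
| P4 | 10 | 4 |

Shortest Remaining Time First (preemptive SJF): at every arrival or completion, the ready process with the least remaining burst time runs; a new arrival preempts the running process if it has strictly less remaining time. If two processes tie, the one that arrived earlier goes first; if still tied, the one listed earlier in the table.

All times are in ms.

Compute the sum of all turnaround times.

76

Schedule: | P1 0-3 | P3 3-6 | P1 6-10 | P2 10-18 | P0 18-27 | P4 27-37 |
Completion: P0=27  P1=10  P2=18  P3=6  P4=37
Turnaround (C−A): P0=19  P1=10  P2=11  P3=3  P4=33
Turnaround = completion − arrival: P0=19, P1=10, P2=11, P3=3, P4=33
Total turnaround = 19 + 10 + 11 + 3 + 33 = 76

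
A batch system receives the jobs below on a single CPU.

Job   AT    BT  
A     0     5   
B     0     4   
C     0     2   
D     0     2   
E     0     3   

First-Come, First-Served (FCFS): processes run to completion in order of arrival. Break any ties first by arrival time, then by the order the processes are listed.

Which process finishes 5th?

E

Gantt: | A 0-5 | B 5-9 | C 9-11 | D 11-13 | E 13-16 |
Completion: A=5  B=9  C=11  D=13  E=16
Turnaround (C−A): A=5  B=9  C=11  D=13  E=16
Finish order: A → B → C → D → E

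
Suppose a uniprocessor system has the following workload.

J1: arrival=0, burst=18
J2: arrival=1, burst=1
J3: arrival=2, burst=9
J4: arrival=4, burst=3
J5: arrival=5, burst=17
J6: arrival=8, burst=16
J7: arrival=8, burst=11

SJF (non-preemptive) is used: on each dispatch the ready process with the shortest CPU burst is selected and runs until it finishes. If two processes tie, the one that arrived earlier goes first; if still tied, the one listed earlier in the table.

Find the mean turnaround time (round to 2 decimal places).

Timeline: | J1 0-18 | J2 18-19 | J4 19-22 | J3 22-31 | J7 31-42 | J6 42-58 | J5 58-75 |
Completion: J1=18  J2=19  J3=31  J4=22  J5=75  J6=58  J7=42
Turnaround (C−A): J1=18  J2=18  J3=29  J4=18  J5=70  J6=50  J7=34
Turnaround times: J1=18, J2=18, J3=29, J4=18, J5=70, J6=50, J7=34
Average turnaround = (18+18+29+18+70+50+34) / 7 = 237/7 = 33.86

33.86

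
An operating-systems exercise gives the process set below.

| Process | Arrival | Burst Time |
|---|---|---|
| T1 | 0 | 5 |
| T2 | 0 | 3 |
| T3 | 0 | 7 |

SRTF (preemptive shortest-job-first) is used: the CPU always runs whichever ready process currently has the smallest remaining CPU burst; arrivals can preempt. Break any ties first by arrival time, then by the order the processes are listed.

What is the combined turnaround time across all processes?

26

Timeline: | T2 0-3 | T1 3-8 | T3 8-15 |
Completion: T1=8  T2=3  T3=15
Turnaround (C−A): T1=8  T2=3  T3=15
Turnaround = completion − arrival: T1=8, T2=3, T3=15
Total turnaround = 8 + 3 + 15 = 26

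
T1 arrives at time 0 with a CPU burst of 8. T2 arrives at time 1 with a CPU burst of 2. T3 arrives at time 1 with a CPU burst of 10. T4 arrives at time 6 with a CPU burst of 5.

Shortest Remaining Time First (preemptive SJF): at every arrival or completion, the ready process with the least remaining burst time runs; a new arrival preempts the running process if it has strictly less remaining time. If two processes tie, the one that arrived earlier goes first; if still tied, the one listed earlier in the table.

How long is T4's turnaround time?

9

Timeline: | T1 0-1 | T2 1-3 | T1 3-10 | T4 10-15 | T3 15-25 |
Completion: T1=10  T2=3  T3=25  T4=15
Turnaround (C−A): T1=10  T2=2  T3=24  T4=9
Turnaround(T4) = completion − arrival = 15 − 6 = 9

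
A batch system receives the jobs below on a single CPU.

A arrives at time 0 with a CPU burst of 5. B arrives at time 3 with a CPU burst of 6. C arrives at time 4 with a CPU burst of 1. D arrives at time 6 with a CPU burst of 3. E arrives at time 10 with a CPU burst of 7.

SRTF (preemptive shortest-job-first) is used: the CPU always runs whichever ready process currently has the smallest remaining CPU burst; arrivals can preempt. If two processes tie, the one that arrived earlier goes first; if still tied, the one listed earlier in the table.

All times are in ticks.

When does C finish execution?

Timeline: | A 0-5 | C 5-6 | D 6-9 | B 9-15 | E 15-22 |
Completion: A=5  B=15  C=6  D=9  E=22
Turnaround (C−A): A=5  B=12  C=2  D=3  E=12

6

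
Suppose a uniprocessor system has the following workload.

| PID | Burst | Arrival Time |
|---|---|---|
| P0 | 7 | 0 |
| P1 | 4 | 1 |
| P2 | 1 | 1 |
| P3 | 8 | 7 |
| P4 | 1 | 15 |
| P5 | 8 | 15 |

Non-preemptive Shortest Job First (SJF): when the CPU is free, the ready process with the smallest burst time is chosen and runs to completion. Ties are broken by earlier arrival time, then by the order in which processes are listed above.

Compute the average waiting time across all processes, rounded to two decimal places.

4.83

Schedule: | P0 0-7 | P2 7-8 | P1 8-12 | P3 12-20 | P4 20-21 | P5 21-29 |
Completion: P0=7  P1=12  P2=8  P3=20  P4=21  P5=29
Turnaround (C−A): P0=7  P1=11  P2=7  P3=13  P4=6  P5=14
Waiting times: P0=0, P1=7, P2=6, P3=5, P4=5, P5=6
Average waiting = (0+7+6+5+5+6) / 6 = 29/6 = 4.83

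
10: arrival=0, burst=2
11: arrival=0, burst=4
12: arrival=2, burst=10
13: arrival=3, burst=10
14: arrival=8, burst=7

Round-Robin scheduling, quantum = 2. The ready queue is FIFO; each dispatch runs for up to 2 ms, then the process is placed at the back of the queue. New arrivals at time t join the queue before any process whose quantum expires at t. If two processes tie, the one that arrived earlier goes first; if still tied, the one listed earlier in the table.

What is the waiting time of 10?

0

Gantt: | 10 0-2 | 11 2-4 | 12 4-6 | 13 6-8 | 11 8-10 | 12 10-12 | 14 12-14 | 13 14-16 | 12 16-18 | 14 18-20 | 13 20-22 | 12 22-24 | 14 24-26 | 13 26-28 | 12 28-30 | 14 30-31 | 13 31-33 |
Completion: 10=2  11=10  12=30  13=33  14=31
Turnaround (C−A): 10=2  11=10  12=28  13=30  14=23
Waiting(10) = turnaround − burst = 2 − 2 = 0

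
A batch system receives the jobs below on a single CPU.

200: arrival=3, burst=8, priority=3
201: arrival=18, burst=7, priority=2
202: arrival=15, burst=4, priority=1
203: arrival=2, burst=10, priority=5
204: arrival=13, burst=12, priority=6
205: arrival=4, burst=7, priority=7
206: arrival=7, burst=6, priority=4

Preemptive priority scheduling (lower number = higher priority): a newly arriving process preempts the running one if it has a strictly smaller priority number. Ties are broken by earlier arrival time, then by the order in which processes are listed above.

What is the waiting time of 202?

Timeline: | idle 0-2 | 203 2-3 | 200 3-11 | 206 11-15 | 202 15-19 | 201 19-26 | 206 26-28 | 203 28-37 | 204 37-49 | 205 49-56 |
Completion: 200=11  201=26  202=19  203=37  204=49  205=56  206=28
Waiting(202) = turnaround − burst = 4 − 4 = 0

0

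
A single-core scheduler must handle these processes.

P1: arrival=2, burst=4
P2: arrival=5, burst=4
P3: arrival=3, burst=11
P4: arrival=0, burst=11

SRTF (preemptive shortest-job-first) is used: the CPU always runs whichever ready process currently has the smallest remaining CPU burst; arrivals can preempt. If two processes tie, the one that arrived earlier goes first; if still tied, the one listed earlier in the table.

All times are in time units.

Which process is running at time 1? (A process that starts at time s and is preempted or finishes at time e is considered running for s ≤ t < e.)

P4

Schedule: | P4 0-2 | P1 2-6 | P2 6-10 | P4 10-19 | P3 19-30 |
Completion: P1=6  P2=10  P3=30  P4=19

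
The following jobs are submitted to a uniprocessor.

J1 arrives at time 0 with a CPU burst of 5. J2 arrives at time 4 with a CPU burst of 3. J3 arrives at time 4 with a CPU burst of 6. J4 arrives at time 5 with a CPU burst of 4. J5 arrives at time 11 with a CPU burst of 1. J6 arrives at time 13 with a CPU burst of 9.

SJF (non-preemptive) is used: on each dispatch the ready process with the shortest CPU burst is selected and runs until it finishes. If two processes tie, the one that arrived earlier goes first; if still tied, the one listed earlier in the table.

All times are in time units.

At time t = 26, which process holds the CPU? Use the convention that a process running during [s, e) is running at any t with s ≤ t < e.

J6

Schedule: | J1 0-5 | J2 5-8 | J4 8-12 | J5 12-13 | J3 13-19 | J6 19-28 |
Completion: J1=5  J2=8  J3=19  J4=12  J5=13  J6=28
Turnaround (C−A): J1=5  J2=4  J3=15  J4=7  J5=2  J6=15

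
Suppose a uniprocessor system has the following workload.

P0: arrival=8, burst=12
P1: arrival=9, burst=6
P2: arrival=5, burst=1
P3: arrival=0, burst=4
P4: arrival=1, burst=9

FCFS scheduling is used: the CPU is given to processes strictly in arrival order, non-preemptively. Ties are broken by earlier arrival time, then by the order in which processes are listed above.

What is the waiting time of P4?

Schedule: | P3 0-4 | P4 4-13 | P2 13-14 | P0 14-26 | P1 26-32 |
Completion: P0=26  P1=32  P2=14  P3=4  P4=13
Turnaround (C−A): P0=18  P1=23  P2=9  P3=4  P4=12
Waiting(P4) = turnaround − burst = 12 − 9 = 3

3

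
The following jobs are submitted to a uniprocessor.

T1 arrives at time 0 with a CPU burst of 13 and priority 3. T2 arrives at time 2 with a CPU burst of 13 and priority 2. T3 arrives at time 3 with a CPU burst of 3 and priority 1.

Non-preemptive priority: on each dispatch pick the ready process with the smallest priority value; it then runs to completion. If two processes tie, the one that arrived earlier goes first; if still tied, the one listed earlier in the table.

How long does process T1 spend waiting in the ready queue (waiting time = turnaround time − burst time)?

Schedule: | T1 0-13 | T3 13-16 | T2 16-29 |
Completion: T1=13  T2=29  T3=16
Waiting(T1) = turnaround − burst = 13 − 13 = 0

0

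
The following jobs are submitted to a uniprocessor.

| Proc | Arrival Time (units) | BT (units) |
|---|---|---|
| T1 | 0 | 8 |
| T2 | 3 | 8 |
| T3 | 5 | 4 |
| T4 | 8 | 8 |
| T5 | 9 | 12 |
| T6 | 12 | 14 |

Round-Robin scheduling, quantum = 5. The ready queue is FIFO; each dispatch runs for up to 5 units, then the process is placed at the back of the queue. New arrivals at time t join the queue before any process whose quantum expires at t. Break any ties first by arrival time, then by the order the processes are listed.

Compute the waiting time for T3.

Schedule: | T1 0-5 | T2 5-10 | T3 10-14 | T1 14-17 | T4 17-22 | T5 22-27 | T2 27-30 | T6 30-35 | T4 35-38 | T5 38-43 | T6 43-48 | T5 48-50 | T6 50-54 |
Completion: T1=17  T2=30  T3=14  T4=38  T5=50  T6=54
Waiting(T3) = turnaround − burst = 9 − 4 = 5

5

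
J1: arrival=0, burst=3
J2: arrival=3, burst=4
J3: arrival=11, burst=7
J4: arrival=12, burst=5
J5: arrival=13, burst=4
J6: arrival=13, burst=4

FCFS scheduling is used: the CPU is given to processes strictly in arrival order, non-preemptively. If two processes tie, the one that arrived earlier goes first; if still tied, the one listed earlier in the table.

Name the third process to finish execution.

J3

Gantt: | J1 0-3 | J2 3-7 | idle 7-11 | J3 11-18 | J4 18-23 | J5 23-27 | J6 27-31 |
Completion: J1=3  J2=7  J3=18  J4=23  J5=27  J6=31
Turnaround (C−A): J1=3  J2=4  J3=7  J4=11  J5=14  J6=18
Finish order: J1 → J2 → J3 → J4 → J5 → J6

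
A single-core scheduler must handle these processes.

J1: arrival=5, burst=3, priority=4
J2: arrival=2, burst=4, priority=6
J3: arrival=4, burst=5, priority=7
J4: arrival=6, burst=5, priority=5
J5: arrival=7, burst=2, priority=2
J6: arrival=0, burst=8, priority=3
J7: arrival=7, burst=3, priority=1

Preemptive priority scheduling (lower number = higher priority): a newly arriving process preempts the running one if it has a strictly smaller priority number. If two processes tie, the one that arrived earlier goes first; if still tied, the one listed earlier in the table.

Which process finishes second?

Timeline: | J6 0-7 | J7 7-10 | J5 10-12 | J6 12-13 | J1 13-16 | J4 16-21 | J2 21-25 | J3 25-30 |
Completion: J1=16  J2=25  J3=30  J4=21  J5=12  J6=13  J7=10
Finish order: J7 → J5 → J6 → J1 → J4 → J2 → J3

J5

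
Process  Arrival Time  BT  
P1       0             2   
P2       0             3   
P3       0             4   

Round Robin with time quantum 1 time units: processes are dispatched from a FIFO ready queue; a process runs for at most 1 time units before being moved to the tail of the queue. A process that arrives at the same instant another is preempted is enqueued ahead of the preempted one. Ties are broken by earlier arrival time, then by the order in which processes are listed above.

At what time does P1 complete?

Gantt: | P1 0-1 | P2 1-2 | P3 2-3 | P1 3-4 | P2 4-5 | P3 5-6 | P2 6-7 | P3 7-9 |
Completion: P1=4  P2=7  P3=9
Turnaround (C−A): P1=4  P2=7  P3=9

4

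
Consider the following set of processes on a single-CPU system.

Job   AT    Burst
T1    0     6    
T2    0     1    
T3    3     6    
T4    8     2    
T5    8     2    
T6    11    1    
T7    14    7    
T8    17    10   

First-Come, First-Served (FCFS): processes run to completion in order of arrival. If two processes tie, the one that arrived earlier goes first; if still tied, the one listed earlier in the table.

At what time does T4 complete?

15

Schedule: | T1 0-6 | T2 6-7 | T3 7-13 | T4 13-15 | T5 15-17 | T6 17-18 | T7 18-25 | T8 25-35 |
Completion: T1=6  T2=7  T3=13  T4=15  T5=17  T6=18  T7=25  T8=35
Turnaround (C−A): T1=6  T2=7  T3=10  T4=7  T5=9  T6=7  T7=11  T8=18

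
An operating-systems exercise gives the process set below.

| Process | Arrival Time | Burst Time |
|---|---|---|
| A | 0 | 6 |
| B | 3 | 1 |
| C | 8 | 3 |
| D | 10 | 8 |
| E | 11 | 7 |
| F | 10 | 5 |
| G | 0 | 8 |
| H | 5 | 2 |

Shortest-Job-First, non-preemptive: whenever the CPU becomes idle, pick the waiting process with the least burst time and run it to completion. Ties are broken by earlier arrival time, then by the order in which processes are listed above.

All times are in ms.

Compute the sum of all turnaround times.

Timeline: | A 0-6 | B 6-7 | H 7-9 | C 9-12 | F 12-17 | E 17-24 | G 24-32 | D 32-40 |
Completion: A=6  B=7  C=12  D=40  E=24  F=17  G=32  H=9
Turnaround (C−A): A=6  B=4  C=4  D=30  E=13  F=7  G=32  H=4
Turnaround = completion − arrival: A=6, B=4, C=4, D=30, E=13, F=7, G=32, H=4
Total turnaround = 6 + 4 + 4 + 30 + 13 + 7 + 32 + 4 = 100

100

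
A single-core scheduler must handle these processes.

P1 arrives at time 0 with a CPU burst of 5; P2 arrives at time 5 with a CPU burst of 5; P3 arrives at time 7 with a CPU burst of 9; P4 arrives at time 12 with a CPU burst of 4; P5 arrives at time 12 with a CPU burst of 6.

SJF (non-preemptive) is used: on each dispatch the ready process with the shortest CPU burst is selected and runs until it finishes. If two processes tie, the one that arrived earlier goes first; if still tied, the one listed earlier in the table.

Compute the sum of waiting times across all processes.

Schedule: | P1 0-5 | P2 5-10 | P3 10-19 | P4 19-23 | P5 23-29 |
Completion: P1=5  P2=10  P3=19  P4=23  P5=29
Waiting = turnaround − burst: P1=0, P2=0, P3=3, P4=7, P5=11
Total waiting = 0 + 0 + 3 + 7 + 11 = 21

21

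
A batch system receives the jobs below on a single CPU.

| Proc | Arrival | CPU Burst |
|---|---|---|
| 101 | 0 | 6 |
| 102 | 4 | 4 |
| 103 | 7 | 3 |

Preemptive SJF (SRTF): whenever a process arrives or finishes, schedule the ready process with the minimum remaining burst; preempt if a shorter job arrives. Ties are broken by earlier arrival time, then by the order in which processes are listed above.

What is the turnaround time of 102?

Gantt: | 101 0-6 | 102 6-10 | 103 10-13 |
Completion: 101=6  102=10  103=13
Turnaround (C−A): 101=6  102=6  103=6
Turnaround(102) = completion − arrival = 10 − 4 = 6

6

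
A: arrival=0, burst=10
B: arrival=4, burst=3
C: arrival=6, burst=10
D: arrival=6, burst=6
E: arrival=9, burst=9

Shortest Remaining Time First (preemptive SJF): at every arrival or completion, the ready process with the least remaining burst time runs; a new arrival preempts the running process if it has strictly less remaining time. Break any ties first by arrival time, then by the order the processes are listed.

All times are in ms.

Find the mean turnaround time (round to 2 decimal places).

16.00

Gantt: | A 0-4 | B 4-7 | A 7-13 | D 13-19 | E 19-28 | C 28-38 |
Completion: A=13  B=7  C=38  D=19  E=28
Turnaround (C−A): A=13  B=3  C=32  D=13  E=19
Turnaround times: A=13, B=3, C=32, D=13, E=19
Average turnaround = (13+3+32+13+19) / 5 = 80/5 = 16.00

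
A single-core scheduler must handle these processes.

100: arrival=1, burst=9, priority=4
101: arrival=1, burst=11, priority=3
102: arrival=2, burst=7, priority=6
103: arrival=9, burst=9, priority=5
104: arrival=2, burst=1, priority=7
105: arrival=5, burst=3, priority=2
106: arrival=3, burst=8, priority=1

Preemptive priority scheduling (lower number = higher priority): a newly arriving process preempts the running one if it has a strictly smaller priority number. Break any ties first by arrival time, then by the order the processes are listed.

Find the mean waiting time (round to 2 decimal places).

Schedule: | idle 0-1 | 101 1-3 | 106 3-11 | 105 11-14 | 101 14-23 | 100 23-32 | 103 32-41 | 102 41-48 | 104 48-49 |
Completion: 100=32  101=23  102=48  103=41  104=49  105=14  106=11
Turnaround (C−A): 100=31  101=22  102=46  103=32  104=47  105=9  106=8
Waiting times: 100=22, 101=11, 102=39, 103=23, 104=46, 105=6, 106=0
Average waiting = (22+11+39+23+46+6+0) / 7 = 147/7 = 21.00

21.00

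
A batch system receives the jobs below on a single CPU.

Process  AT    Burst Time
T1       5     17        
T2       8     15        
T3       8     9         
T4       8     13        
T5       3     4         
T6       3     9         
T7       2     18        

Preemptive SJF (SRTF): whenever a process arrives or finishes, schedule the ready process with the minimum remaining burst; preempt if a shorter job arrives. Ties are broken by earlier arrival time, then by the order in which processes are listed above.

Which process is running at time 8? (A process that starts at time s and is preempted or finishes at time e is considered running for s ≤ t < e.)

Gantt: | idle 0-2 | T7 2-3 | T5 3-7 | T6 7-16 | T3 16-25 | T4 25-38 | T2 38-53 | T7 53-70 | T1 70-87 |
Completion: T1=87  T2=53  T3=25  T4=38  T5=7  T6=16  T7=70

T6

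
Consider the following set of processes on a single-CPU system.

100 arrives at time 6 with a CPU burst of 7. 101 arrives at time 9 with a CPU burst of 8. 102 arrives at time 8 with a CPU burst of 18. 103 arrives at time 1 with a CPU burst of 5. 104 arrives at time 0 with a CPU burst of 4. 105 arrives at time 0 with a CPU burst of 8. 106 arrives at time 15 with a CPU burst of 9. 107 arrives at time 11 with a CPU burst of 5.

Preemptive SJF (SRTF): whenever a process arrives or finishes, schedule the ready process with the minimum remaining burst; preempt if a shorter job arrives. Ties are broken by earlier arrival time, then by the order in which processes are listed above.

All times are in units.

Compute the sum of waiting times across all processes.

Gantt: | 104 0-4 | 103 4-9 | 100 9-16 | 107 16-21 | 105 21-29 | 101 29-37 | 106 37-46 | 102 46-64 |
Completion: 100=16  101=37  102=64  103=9  104=4  105=29  106=46  107=21
Turnaround (C−A): 100=10  101=28  102=56  103=8  104=4  105=29  106=31  107=10
Waiting = turnaround − burst: 100=3, 101=20, 102=38, 103=3, 104=0, 105=21, 106=22, 107=5
Total waiting = 3 + 20 + 38 + 3 + 0 + 21 + 22 + 5 = 112

112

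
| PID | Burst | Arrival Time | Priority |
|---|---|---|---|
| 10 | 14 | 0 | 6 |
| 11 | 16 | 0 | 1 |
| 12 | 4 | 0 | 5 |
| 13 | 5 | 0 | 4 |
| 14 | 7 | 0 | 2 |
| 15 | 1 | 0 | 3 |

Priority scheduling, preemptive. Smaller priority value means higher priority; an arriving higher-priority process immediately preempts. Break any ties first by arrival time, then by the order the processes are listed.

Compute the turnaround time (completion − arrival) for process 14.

23

Timeline: | 11 0-16 | 14 16-23 | 15 23-24 | 13 24-29 | 12 29-33 | 10 33-47 |
Completion: 10=47  11=16  12=33  13=29  14=23  15=24
Turnaround(14) = completion − arrival = 23 − 0 = 23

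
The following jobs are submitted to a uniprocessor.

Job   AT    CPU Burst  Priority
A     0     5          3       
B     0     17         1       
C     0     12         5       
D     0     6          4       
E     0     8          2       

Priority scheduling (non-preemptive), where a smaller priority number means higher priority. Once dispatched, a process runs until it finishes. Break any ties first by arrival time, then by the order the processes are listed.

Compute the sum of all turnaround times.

Schedule: | B 0-17 | E 17-25 | A 25-30 | D 30-36 | C 36-48 |
Completion: A=30  B=17  C=48  D=36  E=25
Turnaround (C−A): A=30  B=17  C=48  D=36  E=25
Turnaround = completion − arrival: A=30, B=17, C=48, D=36, E=25
Total turnaround = 30 + 17 + 48 + 36 + 25 = 156

156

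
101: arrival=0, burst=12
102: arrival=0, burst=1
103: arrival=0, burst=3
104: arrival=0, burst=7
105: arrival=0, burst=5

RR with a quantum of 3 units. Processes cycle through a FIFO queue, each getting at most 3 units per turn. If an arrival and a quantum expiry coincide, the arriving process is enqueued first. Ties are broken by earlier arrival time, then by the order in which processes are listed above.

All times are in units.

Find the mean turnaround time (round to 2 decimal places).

17.00

Timeline: | 101 0-3 | 102 3-4 | 103 4-7 | 104 7-10 | 105 10-13 | 101 13-16 | 104 16-19 | 105 19-21 | 101 21-24 | 104 24-25 | 101 25-28 |
Completion: 101=28  102=4  103=7  104=25  105=21
Turnaround times: 101=28, 102=4, 103=7, 104=25, 105=21
Average turnaround = (28+4+7+25+21) / 5 = 85/5 = 17.00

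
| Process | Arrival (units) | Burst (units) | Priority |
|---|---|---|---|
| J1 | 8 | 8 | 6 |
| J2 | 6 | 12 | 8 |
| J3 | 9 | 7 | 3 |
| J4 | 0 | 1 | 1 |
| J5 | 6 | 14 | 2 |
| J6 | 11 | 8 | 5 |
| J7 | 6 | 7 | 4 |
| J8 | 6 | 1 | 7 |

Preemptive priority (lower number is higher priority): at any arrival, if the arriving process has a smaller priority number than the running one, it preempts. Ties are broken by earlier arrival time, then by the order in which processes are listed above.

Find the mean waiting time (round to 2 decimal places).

Gantt: | J4 0-1 | idle 1-6 | J5 6-20 | J3 20-27 | J7 27-34 | J6 34-42 | J1 42-50 | J8 50-51 | J2 51-63 |
Completion: J1=50  J2=63  J3=27  J4=1  J5=20  J6=42  J7=34  J8=51
Waiting times: J1=34, J2=45, J3=11, J4=0, J5=0, J6=23, J7=21, J8=44
Average waiting = (34+45+11+0+0+23+21+44) / 8 = 178/8 = 22.25

22.25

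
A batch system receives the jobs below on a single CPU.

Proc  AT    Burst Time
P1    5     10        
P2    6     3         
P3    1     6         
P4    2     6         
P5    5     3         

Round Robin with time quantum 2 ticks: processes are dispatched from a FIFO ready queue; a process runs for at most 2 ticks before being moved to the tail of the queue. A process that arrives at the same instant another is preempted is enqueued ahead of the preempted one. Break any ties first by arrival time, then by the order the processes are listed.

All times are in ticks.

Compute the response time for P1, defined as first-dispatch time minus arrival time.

2

Timeline: | idle 0-1 | P3 1-3 | P4 3-5 | P3 5-7 | P1 7-9 | P5 9-11 | P4 11-13 | P2 13-15 | P3 15-17 | P1 17-19 | P5 19-20 | P4 20-22 | P2 22-23 | P1 23-29 |
Completion: P1=29  P2=23  P3=17  P4=22  P5=20
Turnaround (C−A): P1=24  P2=17  P3=16  P4=20  P5=15
Response(P1) = first start − arrival = 7 − 5 = 2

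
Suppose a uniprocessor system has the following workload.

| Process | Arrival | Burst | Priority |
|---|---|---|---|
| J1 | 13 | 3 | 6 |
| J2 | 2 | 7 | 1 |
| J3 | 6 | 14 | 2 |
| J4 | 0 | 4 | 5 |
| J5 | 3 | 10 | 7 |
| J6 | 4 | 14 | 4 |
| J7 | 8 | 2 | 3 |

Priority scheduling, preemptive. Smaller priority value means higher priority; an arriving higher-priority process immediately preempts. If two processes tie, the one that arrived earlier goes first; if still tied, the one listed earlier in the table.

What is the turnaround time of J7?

Gantt: | J4 0-2 | J2 2-9 | J3 9-23 | J7 23-25 | J6 25-39 | J4 39-41 | J1 41-44 | J5 44-54 |
Completion: J1=44  J2=9  J3=23  J4=41  J5=54  J6=39  J7=25
Turnaround (C−A): J1=31  J2=7  J3=17  J4=41  J5=51  J6=35  J7=17
Turnaround(J7) = completion − arrival = 25 − 8 = 17

17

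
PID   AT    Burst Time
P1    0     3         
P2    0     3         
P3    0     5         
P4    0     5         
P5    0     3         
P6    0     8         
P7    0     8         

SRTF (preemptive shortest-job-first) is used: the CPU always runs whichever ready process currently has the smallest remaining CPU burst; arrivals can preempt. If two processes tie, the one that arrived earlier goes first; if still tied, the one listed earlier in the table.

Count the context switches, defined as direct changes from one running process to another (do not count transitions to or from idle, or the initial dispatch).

Timeline: | P1 0-3 | P2 3-6 | P5 6-9 | P3 9-14 | P4 14-19 | P6 19-27 | P7 27-35 |
Completion: P1=3  P2=6  P3=14  P4=19  P5=9  P6=27  P7=35

6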